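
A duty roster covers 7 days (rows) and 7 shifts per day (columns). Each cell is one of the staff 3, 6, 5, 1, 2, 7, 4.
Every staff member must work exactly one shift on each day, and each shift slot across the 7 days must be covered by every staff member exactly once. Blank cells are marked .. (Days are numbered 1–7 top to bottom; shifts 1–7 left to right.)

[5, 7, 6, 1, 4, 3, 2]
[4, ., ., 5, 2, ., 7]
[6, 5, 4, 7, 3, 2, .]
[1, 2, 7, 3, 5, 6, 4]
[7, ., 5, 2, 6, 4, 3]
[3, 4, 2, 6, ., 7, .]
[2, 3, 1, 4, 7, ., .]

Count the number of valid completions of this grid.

1

Day 2, shift 2: eliminating its day and shift leaves {6, 1}.
Day 2, shift 3: eliminating its day and shift leaves {3}.
Day 2, shift 6: eliminating its day and shift leaves {1}.
Day 3, shift 7: eliminating its day and shift leaves {1}.
Day 5, shift 2: eliminating its day and shift leaves {1}.
Day 6, shift 5: eliminating its day and shift leaves {1}.
Day 6, shift 7: eliminating its day and shift leaves {5, 1}.
Day 7, shift 6: eliminating its day and shift leaves {5}.
Day 7, shift 7: eliminating its day and shift leaves {6, 5}.
Only one assignment across all blanks avoids any day or shift repeat, giving 1 completion.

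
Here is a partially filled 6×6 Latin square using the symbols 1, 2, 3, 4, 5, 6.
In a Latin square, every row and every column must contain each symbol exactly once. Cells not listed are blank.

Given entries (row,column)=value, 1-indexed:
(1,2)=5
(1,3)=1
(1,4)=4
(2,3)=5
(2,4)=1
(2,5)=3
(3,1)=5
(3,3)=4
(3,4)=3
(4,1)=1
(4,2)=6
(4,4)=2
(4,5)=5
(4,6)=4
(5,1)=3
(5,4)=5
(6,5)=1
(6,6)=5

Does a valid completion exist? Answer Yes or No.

No row or column among the givens repeats a symbol, and propagating forced cells runs into no contradiction.
One valid completion exists (for instance, 2 5 1 4 6 3 / 6 4 5 1 3 2 / 5 1 4 3 2 6 / 1 6 3 2 5 4 / 3 2 6 5 4 1 / 4 3 2 6 1 5).

Yes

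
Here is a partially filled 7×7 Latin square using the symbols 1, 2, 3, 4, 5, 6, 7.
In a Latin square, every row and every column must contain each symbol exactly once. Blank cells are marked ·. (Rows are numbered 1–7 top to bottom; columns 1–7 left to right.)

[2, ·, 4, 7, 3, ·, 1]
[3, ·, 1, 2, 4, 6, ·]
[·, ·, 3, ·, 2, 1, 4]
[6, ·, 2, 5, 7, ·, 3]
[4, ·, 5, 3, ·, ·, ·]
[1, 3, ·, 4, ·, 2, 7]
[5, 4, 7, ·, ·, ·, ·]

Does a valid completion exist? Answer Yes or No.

Yes

No row or column among the givens repeats a symbol, and propagating forced cells runs into no contradiction.
One valid completion exists (for instance, 2 6 4 7 3 5 1 / 3 7 1 2 4 6 5 / 7 5 3 6 2 1 4 / 6 1 2 5 7 4 3 / 4 2 5 3 1 7 6 / 1 3 6 4 5 2 7 / 5 4 7 1 6 3 2).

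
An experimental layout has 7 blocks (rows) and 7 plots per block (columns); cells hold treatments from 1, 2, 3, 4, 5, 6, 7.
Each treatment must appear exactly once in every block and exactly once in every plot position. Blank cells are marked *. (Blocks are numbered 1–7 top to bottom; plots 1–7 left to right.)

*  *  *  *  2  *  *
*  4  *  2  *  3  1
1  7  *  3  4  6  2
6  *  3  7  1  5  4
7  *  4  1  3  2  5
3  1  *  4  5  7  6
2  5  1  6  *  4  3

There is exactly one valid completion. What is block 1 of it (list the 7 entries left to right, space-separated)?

Block 1, plot 4: block 1 has {2} and plot 4 has {1, 2, 3, 4, 6, 7}, leaving only 5.
Block 1, plot 1: block 1 has {2, 5} and plot 1 has {1, 2, 3, 6, 7}, leaving only 4.
Block 1, plot 6: block 1 has {2, 4, 5} and plot 6 has {2, 3, 4, 5, 6, 7}, leaving only 1.
Block 1, plot 7: block 1 has {1, 2, 4, 5} and plot 7 has {1, 2, 3, 4, 5, 6}, leaving only 7.
Block 1, plot 3: block 1 has {1, 2, 4, 5, 7} and plot 3 has {1, 3, 4}, leaving only 6.
Block 1, plot 2: block 1 has {1, 2, 4, 5, 6, 7} and plot 2 has {1, 4, 5, 7}, leaving only 3.
So block 1 reads: 4 3 6 5 2 1 7.

4 3 6 5 2 1 7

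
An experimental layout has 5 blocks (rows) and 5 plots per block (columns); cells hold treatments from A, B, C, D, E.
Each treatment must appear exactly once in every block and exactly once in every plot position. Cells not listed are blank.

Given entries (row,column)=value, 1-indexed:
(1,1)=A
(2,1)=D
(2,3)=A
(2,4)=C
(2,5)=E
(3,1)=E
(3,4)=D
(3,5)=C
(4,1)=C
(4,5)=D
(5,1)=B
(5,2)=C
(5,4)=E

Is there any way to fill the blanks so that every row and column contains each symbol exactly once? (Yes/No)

No

Block 1, plot 4: block 1 has {A} and plot 4 has {C, D, E}, so it must be B.
Now block 1, plot 5: block 1 together with plot 5 already contain {A, B, C, D, E} — every symbol — so nothing can go there. The grid has no valid completion.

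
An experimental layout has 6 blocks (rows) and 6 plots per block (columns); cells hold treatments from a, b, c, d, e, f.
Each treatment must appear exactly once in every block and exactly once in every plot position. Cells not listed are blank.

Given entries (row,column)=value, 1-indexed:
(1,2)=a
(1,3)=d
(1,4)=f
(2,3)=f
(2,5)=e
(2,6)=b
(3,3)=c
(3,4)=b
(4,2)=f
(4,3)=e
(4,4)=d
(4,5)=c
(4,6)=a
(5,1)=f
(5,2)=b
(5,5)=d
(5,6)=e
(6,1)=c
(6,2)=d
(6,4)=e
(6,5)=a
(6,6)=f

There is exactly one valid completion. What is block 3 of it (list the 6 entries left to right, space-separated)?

Block 3, plot 2: block 3 has {b, c} and plot 2 has {a, b, d, f}, leaving only e.
Block 3, plot 5: block 3 has {b, c, e} and plot 5 has {a, c, d, e}, leaving only f.
Block 3, plot 6: block 3 has {b, c, e, f} and plot 6 has {a, b, e, f}, leaving only d.
Block 3, plot 1: block 3 has {b, c, d, e, f} and plot 1 has {c, f}, leaving only a.
So block 3 reads: a e c b f d.

a e c b f d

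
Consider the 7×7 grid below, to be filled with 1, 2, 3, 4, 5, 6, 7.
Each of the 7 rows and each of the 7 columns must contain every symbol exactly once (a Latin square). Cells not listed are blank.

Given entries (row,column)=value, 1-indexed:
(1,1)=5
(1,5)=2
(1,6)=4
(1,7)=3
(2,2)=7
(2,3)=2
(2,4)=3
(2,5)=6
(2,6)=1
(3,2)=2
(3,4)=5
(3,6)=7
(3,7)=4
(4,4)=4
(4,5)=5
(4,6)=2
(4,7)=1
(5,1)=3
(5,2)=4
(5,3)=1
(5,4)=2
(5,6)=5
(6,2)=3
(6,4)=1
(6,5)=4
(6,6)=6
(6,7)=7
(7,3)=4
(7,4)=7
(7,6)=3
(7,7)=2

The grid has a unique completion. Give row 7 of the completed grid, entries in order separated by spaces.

Row 7, column 5: row 7 has {2, 3, 4, 7} and column 5 has {2, 4, 5, 6}, leaving only 1.
Row 7, column 1: row 7 has {1, 2, 3, 4, 7} and column 1 has {3, 5}, leaving only 6.
Row 7, column 2: row 7 has {1, 2, 3, 4, 6, 7} and column 2 has {2, 3, 4, 7}, leaving only 5.
So row 7 reads: 6 5 4 7 1 3 2.

6 5 4 7 1 3 2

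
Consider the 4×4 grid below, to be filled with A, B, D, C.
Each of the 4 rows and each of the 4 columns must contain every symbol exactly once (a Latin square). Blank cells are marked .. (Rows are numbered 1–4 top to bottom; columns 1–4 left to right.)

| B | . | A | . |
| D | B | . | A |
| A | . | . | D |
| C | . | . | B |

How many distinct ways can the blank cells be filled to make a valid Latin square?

1

Row 1, column 2: eliminating its row and column leaves {D, C}.
Row 1, column 4: eliminating its row and column leaves {C}.
Row 2, column 3: eliminating its row and column leaves {C}.
Row 3, column 2: eliminating its row and column leaves {C}.
Row 3, column 3: eliminating its row and column leaves {B, C}.
Row 4, column 2: eliminating its row and column leaves {A, D}.
Row 4, column 3: eliminating its row and column leaves {D}.
Only one assignment across all blanks avoids any row or column repeat, giving 1 completion.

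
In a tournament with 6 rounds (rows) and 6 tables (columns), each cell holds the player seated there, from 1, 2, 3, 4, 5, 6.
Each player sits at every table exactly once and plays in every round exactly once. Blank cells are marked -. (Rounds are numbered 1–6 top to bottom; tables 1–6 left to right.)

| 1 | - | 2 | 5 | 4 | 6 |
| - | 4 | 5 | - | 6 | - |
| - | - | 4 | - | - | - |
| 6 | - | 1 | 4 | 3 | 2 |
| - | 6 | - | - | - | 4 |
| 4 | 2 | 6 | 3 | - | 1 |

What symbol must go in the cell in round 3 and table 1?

3

Round 1, table 2: round 1 has {1, 2, 4, 5, 6} and table 2 has {2, 4, 6}, leaving only 3.
Round 2, table 6: round 2 has {4, 5, 6} and table 6 has {1, 2, 4, 6}, leaving only 3.
Round 2, table 1: round 2 has {3, 4, 5, 6} and table 1 has {1, 4, 6}, leaving only 2.
Round 2, table 4: round 2 has {2, 3, 4, 5, 6} and table 4 has {3, 4, 5}, leaving only 1.
Round 3, table 6: round 3 has {4} and table 6 has {1, 2, 3, 4, 6}, leaving only 5.
Round 3 already has {4, 5} and table 1 already has {1, 2, 4, 6}, so round 3, table 1 must be 3.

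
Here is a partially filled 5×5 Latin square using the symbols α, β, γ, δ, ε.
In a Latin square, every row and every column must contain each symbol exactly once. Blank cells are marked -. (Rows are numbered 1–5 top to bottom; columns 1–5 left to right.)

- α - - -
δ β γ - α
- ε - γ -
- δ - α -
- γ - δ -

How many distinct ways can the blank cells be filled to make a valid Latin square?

6

Row 1, column 1: eliminating its row and column leaves {β, γ, ε}.
Row 1, column 3: eliminating its row and column leaves {β, δ, ε}.
Row 1, column 4: eliminating its row and column leaves {β, ε}.
Row 1, column 5: eliminating its row and column leaves {β, γ, δ, ε}.
Row 2, column 4: eliminating its row and column leaves {ε}.
Row 3, column 1: eliminating its row and column leaves {α, β}.
Row 3, column 3: eliminating its row and column leaves {α, β, δ}.
Row 3, column 5: eliminating its row and column leaves {β, δ}.
Row 4, column 1: eliminating its row and column leaves {β, γ, ε}.
Row 4, column 3: eliminating its row and column leaves {β, ε}.
Row 4, column 5: eliminating its row and column leaves {β, γ, ε}.
Row 5, column 1: eliminating its row and column leaves {α, β, ε}.
Row 5, column 3: eliminating its row and column leaves {α, β, ε}.
Row 5, column 5: eliminating its row and column leaves {β, ε}.
Enumerating the assignments across these blanks that avoid any row or column repeat gives 6 completions.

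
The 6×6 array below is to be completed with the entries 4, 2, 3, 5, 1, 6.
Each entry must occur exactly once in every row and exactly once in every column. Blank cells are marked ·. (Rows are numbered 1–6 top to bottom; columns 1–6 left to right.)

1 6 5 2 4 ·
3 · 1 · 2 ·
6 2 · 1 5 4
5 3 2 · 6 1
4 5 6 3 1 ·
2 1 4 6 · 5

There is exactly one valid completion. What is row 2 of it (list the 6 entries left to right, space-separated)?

3 4 1 5 2 6

Row 2, column 2: row 2 has {2, 3, 1} and column 2 has {2, 3, 5, 1, 6}, leaving only 4.
Row 2, column 4: row 2 has {4, 2, 3, 1} and column 4 has {2, 3, 1, 6}, leaving only 5.
Row 2, column 6: row 2 has {4, 2, 3, 5, 1} and column 6 has {4, 5, 1}, leaving only 6.
So row 2 reads: 3 4 1 5 2 6.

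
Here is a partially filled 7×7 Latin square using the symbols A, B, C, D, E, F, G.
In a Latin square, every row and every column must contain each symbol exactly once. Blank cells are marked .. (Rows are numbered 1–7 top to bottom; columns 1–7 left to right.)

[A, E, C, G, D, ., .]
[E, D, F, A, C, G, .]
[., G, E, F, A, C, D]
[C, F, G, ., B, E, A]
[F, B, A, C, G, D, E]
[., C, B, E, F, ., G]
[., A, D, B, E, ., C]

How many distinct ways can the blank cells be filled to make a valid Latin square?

Row 1, column 6: eliminating its row and column leaves {B, F}.
Row 1, column 7: eliminating its row and column leaves {B, F}.
Row 2, column 7: eliminating its row and column leaves {B}.
Row 3, column 1: eliminating its row and column leaves {B}.
Row 4, column 4: eliminating its row and column leaves {D}.
Row 6, column 1: eliminating its row and column leaves {D}.
Row 6, column 6: eliminating its row and column leaves {A}.
Row 7, column 1: eliminating its row and column leaves {G}.
Row 7, column 6: eliminating its row and column leaves {F}.
Only one assignment across all blanks avoids any row or column repeat, giving 1 completion.

1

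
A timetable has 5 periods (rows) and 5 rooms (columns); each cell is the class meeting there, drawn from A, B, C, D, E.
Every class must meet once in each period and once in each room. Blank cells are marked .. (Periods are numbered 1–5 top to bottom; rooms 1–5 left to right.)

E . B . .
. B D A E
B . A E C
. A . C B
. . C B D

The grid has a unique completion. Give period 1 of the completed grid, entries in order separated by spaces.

Period 1, room 4: period 1 has {B, E} and room 4 has {A, B, C, E}, leaving only D.
Period 1, room 2: period 1 has {B, D, E} and room 2 has {A, B}, leaving only C.
Period 1, room 5: period 1 has {B, C, D, E} and room 5 has {B, C, D, E}, leaving only A.
So period 1 reads: E C B D A.

E C B D A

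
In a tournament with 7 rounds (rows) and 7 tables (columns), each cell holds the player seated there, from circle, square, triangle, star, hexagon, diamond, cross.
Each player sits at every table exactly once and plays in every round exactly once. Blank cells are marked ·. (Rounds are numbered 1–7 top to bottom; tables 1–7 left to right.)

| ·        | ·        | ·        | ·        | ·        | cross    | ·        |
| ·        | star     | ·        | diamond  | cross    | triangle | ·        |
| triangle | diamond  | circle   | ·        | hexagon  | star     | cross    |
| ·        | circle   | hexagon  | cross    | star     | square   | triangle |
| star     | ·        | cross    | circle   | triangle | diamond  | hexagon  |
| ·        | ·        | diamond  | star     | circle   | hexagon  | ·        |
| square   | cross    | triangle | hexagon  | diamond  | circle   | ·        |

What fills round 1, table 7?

diamond

Round 1, table 5: round 1 has {cross} and table 5 has {circle, triangle, star, hexagon, diamond, cross}, leaving only square.
Round 1, table 3: round 1 has {square, cross} and table 3 has {circle, triangle, hexagon, diamond, cross}, leaving only star.
Round 1, table 4: round 1 has {square, star, cross} and table 4 has {circle, star, hexagon, diamond, cross}, leaving only triangle.
Round 1, table 2: round 1 has {square, triangle, star, cross} and table 2 has {circle, star, diamond, cross}, leaving only hexagon.
Round 2, table 3: round 2 has {triangle, star, diamond, cross} and table 3 has {circle, triangle, star, hexagon, diamond, cross}, leaving only square.
Round 2, table 7: round 2 has {square, triangle, star, diamond, cross} and table 7 has {triangle, hexagon, cross}, leaving only circle.
Round 1 already has {square, triangle, star, hexagon, cross} and table 7 already has {circle, triangle, hexagon, cross}, so round 1, table 7 must be diamond.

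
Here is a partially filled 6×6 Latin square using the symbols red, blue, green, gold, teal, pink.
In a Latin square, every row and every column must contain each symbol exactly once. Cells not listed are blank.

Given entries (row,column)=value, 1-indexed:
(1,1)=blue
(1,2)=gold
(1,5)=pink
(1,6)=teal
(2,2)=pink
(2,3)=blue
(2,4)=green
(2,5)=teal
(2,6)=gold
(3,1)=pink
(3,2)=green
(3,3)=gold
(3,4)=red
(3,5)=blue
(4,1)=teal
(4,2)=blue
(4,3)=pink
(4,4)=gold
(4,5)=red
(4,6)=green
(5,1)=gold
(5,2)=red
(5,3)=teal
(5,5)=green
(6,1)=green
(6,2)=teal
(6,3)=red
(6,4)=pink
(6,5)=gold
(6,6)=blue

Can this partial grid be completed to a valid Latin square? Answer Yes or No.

No

Row 1, column 4: row 1 together with column 4 already contain {red, blue, green, gold, teal, pink} — every symbol — so nothing can go there. The grid has no valid completion.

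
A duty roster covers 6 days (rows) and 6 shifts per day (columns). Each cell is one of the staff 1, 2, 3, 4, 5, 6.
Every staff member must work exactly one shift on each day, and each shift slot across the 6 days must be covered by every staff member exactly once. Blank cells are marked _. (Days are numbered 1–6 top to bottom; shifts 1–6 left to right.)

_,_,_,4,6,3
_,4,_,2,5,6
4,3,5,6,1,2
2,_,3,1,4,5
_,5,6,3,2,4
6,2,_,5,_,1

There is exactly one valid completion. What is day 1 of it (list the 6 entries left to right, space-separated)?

5 1 2 4 6 3

Day 1, shift 2: day 1 has {3, 4, 6} and shift 2 has {2, 3, 4, 5}, leaving only 1.
Day 1, shift 1: day 1 has {1, 3, 4, 6} and shift 1 has {2, 4, 6}, leaving only 5.
Day 1, shift 3: day 1 has {1, 3, 4, 5, 6} and shift 3 has {3, 5, 6}, leaving only 2.
So day 1 reads: 5 1 2 4 6 3.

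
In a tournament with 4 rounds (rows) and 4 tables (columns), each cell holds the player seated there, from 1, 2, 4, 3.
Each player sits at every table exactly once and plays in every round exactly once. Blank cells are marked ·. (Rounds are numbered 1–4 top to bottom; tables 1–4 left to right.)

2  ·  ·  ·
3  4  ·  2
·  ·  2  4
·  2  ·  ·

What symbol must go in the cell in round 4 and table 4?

1

Round 2, table 3: round 2 has {2, 4, 3} and table 3 has {2}, leaving only 1.
Round 3, table 1: round 3 has {2, 4} and table 1 has {2, 3}, leaving only 1.
Round 3, table 2: round 3 has {1, 2, 4} and table 2 has {2, 4}, leaving only 3.
Round 1, table 2: round 1 has {2} and table 2 has {2, 4, 3}, leaving only 1.
Round 1, table 4: round 1 has {1, 2} and table 4 has {2, 4}, leaving only 3.
Round 4 already has {2} and table 4 already has {2, 4, 3}, so round 4, table 4 must be 1.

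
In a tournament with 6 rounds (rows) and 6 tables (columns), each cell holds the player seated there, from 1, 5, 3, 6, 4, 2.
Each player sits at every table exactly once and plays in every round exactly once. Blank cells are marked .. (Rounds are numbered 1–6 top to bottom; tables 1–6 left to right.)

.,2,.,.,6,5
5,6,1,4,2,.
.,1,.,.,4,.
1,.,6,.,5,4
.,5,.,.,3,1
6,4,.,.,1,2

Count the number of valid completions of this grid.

3

Round 1, table 1: eliminating its round and table leaves {3, 4}.
Round 1, table 3: eliminating its round and table leaves {3, 4}.
Round 1, table 4: eliminating its round and table leaves {1, 3}.
Round 2, table 6: eliminating its round and table leaves {3}.
Round 3, table 1: eliminating its round and table leaves {3, 2}.
Round 3, table 3: eliminating its round and table leaves {5, 3, 2}.
Round 3, table 4: eliminating its round and table leaves {5, 3, 6, 2}.
Round 3, table 6: eliminating its round and table leaves {3, 6}.
Round 4, table 2: eliminating its round and table leaves {3}.
Round 4, table 4: eliminating its round and table leaves {3, 2}.
Round 5, table 1: eliminating its round and table leaves {4, 2}.
Round 5, table 3: eliminating its round and table leaves {4, 2}.
Round 5, table 4: eliminating its round and table leaves {6, 2}.
Round 6, table 3: eliminating its round and table leaves {5, 3}.
Round 6, table 4: eliminating its round and table leaves {5, 3}.
Enumerating the assignments across these blanks that avoid any round or table repeat gives 3 completions.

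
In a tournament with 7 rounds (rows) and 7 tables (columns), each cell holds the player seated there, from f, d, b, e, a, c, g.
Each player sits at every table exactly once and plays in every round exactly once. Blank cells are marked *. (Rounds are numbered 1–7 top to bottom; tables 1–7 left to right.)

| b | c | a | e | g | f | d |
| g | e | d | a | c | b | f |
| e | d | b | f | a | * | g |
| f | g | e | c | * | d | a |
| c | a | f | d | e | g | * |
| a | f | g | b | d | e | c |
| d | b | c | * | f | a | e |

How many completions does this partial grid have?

Round 3, table 6: eliminating its round and table leaves {c}.
Round 4, table 5: eliminating its round and table leaves {b}.
Round 5, table 7: eliminating its round and table leaves {b}.
Round 7, table 4: eliminating its round and table leaves {g}.
Only one assignment across all blanks avoids any round or table repeat, giving 1 completion.

1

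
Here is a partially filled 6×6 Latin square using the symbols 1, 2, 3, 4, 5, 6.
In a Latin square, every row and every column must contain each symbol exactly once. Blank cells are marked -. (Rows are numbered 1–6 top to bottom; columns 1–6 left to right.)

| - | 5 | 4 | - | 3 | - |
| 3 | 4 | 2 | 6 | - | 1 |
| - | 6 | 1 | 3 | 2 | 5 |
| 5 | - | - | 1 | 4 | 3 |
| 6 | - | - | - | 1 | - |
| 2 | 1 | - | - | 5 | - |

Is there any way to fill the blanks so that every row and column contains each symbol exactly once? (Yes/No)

No

Row 2, column 5: row 2 together with column 5 already contain {1, 2, 3, 4, 5, 6} — every symbol — so nothing can go there. The grid has no valid completion.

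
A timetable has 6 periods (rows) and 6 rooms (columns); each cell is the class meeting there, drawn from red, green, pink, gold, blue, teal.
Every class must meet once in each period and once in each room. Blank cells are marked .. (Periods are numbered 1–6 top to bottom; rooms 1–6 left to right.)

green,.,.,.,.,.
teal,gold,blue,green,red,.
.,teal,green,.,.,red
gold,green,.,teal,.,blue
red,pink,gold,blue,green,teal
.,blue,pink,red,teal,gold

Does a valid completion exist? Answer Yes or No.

Period 6, room 1: period 6 together with room 1 already contain {red, green, pink, gold, blue, teal} — every symbol — so nothing can go there. The grid has no valid completion.

No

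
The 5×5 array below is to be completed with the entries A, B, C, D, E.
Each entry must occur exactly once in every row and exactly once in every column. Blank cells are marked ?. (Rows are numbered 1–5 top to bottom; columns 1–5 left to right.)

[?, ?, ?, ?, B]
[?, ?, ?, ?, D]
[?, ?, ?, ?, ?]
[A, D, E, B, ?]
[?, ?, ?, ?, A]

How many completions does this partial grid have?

56

Row 1, column 1: eliminating its row and column leaves {C, D, E}.
Row 1, column 2: eliminating its row and column leaves {A, C, E}.
Row 1, column 3: eliminating its row and column leaves {A, C, D}.
Row 1, column 4: eliminating its row and column leaves {A, C, D, E}.
Row 2, column 1: eliminating its row and column leaves {B, C, E}.
Row 2, column 2: eliminating its row and column leaves {A, B, C, E}.
Row 2, column 3: eliminating its row and column leaves {A, B, C}.
Row 2, column 4: eliminating its row and column leaves {A, C, E}.
Row 3, column 1: eliminating its row and column leaves {B, C, D, E}.
Row 3, column 2: eliminating its row and column leaves {A, B, C, E}.
Row 3, column 3: eliminating its row and column leaves {A, B, C, D}.
Row 3, column 4: eliminating its row and column leaves {A, C, D, E}.
Row 3, column 5: eliminating its row and column leaves {C, E}.
Row 4, column 5: eliminating its row and column leaves {C}.
Row 5, column 1: eliminating its row and column leaves {B, C, D, E}.
Row 5, column 2: eliminating its row and column leaves {B, C, E}.
Row 5, column 3: eliminating its row and column leaves {B, C, D}.
Row 5, column 4: eliminating its row and column leaves {C, D, E}.
Enumerating the assignments across these blanks that avoid any row or column repeat gives 56 completions.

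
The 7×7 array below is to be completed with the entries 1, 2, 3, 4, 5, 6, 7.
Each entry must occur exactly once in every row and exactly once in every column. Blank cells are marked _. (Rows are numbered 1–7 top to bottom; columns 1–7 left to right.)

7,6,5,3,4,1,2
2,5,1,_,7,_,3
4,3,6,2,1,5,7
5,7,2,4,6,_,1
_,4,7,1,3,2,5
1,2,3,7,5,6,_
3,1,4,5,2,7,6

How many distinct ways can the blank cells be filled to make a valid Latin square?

1

Row 2, column 4: eliminating its row and column leaves {6}.
Row 2, column 6: eliminating its row and column leaves {4}.
Row 4, column 6: eliminating its row and column leaves {3}.
Row 5, column 1: eliminating its row and column leaves {6}.
Row 6, column 7: eliminating its row and column leaves {4}.
Only one assignment across all blanks avoids any row or column repeat, giving 1 completion.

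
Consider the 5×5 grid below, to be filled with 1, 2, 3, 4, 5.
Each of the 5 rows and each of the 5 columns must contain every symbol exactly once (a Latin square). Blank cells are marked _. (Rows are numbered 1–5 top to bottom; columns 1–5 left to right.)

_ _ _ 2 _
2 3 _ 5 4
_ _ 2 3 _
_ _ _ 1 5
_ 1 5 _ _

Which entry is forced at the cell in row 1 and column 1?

1

Row 2, column 3: row 2 has {2, 3, 4, 5} and column 3 has {2, 5}, leaving only 1.
Row 3, column 5: row 3 has {2, 3} and column 5 has {4, 5}, leaving only 1.
Row 1, column 5: row 1 has {2} and column 5 has {1, 4, 5}, leaving only 3.
Row 1, column 3: row 1 has {2, 3} and column 3 has {1, 2, 5}, leaving only 4.
Row 1, column 2: row 1 has {2, 3, 4} and column 2 has {1, 3}, leaving only 5.
Row 1 already has {2, 3, 4, 5} and column 1 already has {2}, so row 1, column 1 must be 1.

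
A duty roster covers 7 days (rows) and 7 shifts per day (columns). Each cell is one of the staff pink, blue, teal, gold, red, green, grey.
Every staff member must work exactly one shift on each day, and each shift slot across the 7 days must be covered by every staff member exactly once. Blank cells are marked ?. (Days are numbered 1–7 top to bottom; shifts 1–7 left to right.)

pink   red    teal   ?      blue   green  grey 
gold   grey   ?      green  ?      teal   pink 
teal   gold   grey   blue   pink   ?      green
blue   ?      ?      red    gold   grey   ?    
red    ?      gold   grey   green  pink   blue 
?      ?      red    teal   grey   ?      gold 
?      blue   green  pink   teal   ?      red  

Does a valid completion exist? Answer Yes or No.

Yes

No day or shift among the givens repeats a symbol, and propagating forced cells runs into no contradiction.
One valid completion exists (for instance, pink red teal gold blue green grey / gold grey blue green red teal pink / teal gold grey blue pink red green / blue green pink red gold grey teal / red teal gold grey green pink blue / green pink red teal grey blue gold / grey blue green pink teal gold red).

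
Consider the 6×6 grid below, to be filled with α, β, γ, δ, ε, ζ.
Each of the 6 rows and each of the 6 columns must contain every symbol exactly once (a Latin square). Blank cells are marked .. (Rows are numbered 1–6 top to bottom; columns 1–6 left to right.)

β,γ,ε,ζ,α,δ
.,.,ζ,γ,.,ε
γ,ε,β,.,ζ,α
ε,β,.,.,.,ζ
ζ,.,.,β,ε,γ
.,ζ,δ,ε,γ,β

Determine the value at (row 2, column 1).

δ

Row 3, column 4: row 3 has {α, β, γ, ε, ζ} and column 4 has {β, γ, ε, ζ}, leaving only δ.
Row 4, column 4: row 4 has {β, ε, ζ} and column 4 has {β, γ, δ, ε, ζ}, leaving only α.
Row 4, column 3: row 4 has {α, β, ε, ζ} and column 3 has {β, δ, ε, ζ}, leaving only γ.
Row 4, column 5: row 4 has {α, β, γ, ε, ζ} and column 5 has {α, γ, ε, ζ}, leaving only δ.
Row 2, column 5: row 2 has {γ, ε, ζ} and column 5 has {α, γ, δ, ε, ζ}, leaving only β.
Row 5, column 3: row 5 has {β, γ, ε, ζ} and column 3 has {β, γ, δ, ε, ζ}, leaving only α.
Row 5, column 2: row 5 has {α, β, γ, ε, ζ} and column 2 has {β, γ, ε, ζ}, leaving only δ.
Row 2, column 2: row 2 has {β, γ, ε, ζ} and column 2 has {β, γ, δ, ε, ζ}, leaving only α.
Row 2 already has {α, β, γ, ε, ζ} and column 1 already has {β, γ, ε, ζ}, so row 2, column 1 must be δ.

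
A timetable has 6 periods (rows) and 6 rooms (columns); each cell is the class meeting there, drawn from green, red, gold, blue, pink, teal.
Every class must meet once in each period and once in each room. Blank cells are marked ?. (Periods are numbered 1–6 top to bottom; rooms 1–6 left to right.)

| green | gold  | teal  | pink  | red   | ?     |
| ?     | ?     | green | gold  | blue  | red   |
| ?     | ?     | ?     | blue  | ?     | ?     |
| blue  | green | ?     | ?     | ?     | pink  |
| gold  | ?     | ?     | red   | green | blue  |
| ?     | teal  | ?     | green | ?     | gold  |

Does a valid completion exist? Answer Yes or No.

Period 1, room 6: period 1 together with room 6 already contain {green, red, gold, blue, pink, teal} — every symbol — so nothing can go there. The grid has no valid completion.

No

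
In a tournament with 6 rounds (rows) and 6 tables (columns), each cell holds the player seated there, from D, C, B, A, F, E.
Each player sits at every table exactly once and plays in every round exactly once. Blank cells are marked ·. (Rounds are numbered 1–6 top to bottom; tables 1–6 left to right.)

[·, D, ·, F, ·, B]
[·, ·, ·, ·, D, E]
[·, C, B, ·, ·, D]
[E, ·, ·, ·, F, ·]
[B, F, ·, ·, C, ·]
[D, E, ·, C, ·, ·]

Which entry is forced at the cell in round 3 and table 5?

Round 5, table 6: round 5 has {C, B, F} and table 6 has {D, B, E}, leaving only A.
Round 4, table 6: round 4 has {F, E} and table 6 has {D, B, A, E}, leaving only C.
Round 6, table 6: round 6 has {D, C, E} and table 6 has {D, C, B, A, E}, leaving only F.
Round 6, table 3: round 6 has {D, C, F, E} and table 3 has {B}, leaving only A.
Round 4, table 3: round 4 has {C, F, E} and table 3 has {B, A}, leaving only D.
Round 5, table 3: round 5 has {C, B, A, F} and table 3 has {D, B, A}, leaving only E.
Round 1, table 3: round 1 has {D, B, F} and table 3 has {D, B, A, E}, leaving only C.
Round 1, table 1: round 1 has {D, C, B, F} and table 1 has {D, B, E}, leaving only A.
Round 1, table 5: round 1 has {D, C, B, A, F} and table 5 has {D, C, F}, leaving only E.
Round 3 already has {D, C, B} and table 5 already has {D, C, F, E}, so round 3, table 5 must be A.

A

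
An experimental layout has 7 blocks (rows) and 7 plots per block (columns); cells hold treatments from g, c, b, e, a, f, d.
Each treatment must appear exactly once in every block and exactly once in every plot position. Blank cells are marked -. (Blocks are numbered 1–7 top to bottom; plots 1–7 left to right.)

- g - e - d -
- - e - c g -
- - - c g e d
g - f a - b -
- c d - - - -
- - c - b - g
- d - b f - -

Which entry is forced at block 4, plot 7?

c

Block 1, plot 5: block 1 has {g, e, d} and plot 5 has {g, c, b, f}, leaving only a.
Block 1, plot 3: block 1 has {g, e, a, d} and plot 3 has {c, e, f, d}, leaving only b.
Block 3, plot 3: block 3 has {g, c, e, d} and plot 3 has {c, b, e, f, d}, leaving only a.
Block 4, plot 2: block 4 has {g, b, a, f} and plot 2 has {g, c, d}, leaving only e.
Block 4 already has {g, b, e, a, f} and plot 7 already has {g, d}, so block 4, plot 7 must be c.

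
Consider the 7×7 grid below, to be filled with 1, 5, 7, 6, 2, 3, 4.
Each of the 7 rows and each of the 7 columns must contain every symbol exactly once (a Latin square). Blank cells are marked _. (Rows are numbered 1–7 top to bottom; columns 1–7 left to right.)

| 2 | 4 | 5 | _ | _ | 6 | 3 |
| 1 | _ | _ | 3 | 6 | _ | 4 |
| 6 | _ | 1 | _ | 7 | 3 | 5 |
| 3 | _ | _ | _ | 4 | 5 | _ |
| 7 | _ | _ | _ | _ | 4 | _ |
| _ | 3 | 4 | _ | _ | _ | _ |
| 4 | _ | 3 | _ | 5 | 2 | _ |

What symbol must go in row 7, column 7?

6

Row 1, column 5: row 1 has {5, 6, 2, 3, 4} and column 5 has {5, 7, 6, 4}, leaving only 1.
Row 1, column 4: row 1 has {1, 5, 6, 2, 3, 4} and column 4 has {3}, leaving only 7.
Row 2, column 6: row 2 has {1, 6, 3, 4} and column 6 has {5, 6, 2, 3, 4}, leaving only 7.
Row 2, column 3: row 2 has {1, 7, 6, 3, 4} and column 3 has {1, 5, 3, 4}, leaving only 2.
Row 2, column 2: row 2 has {1, 7, 6, 2, 3, 4} and column 2 has {3, 4}, leaving only 5.
Row 3, column 2: row 3 has {1, 5, 7, 6, 3} and column 2 has {5, 3, 4}, leaving only 2.
Row 3, column 4: row 3 has {1, 5, 7, 6, 2, 3} and column 4 has {7, 3}, leaving only 4.
Row 5, column 3: row 5 has {7, 4} and column 3 has {1, 5, 2, 3, 4}, leaving only 6.
Row 4, column 3: row 4 has {5, 3, 4} and column 3 has {1, 5, 6, 2, 3, 4}, leaving only 7.
Row 5, column 2: row 5 has {7, 6, 4} and column 2 has {5, 2, 3, 4}, leaving only 1.
Row 4, column 2: row 4 has {5, 7, 3, 4} and column 2 has {1, 5, 2, 3, 4}, leaving only 6.
Row 5, column 7: row 5 has {1, 7, 6, 4} and column 7 has {5, 3, 4}, leaving only 2.
Row 4, column 7: row 4 has {5, 7, 6, 3, 4} and column 7 has {5, 2, 3, 4}, leaving only 1.
Row 4, column 4: row 4 has {1, 5, 7, 6, 3, 4} and column 4 has {7, 3, 4}, leaving only 2.
Row 5, column 4: row 5 has {1, 7, 6, 2, 4} and column 4 has {7, 2, 3, 4}, leaving only 5.
Row 5, column 5: row 5 has {1, 5, 7, 6, 2, 4} and column 5 has {1, 5, 7, 6, 4}, leaving only 3.
Row 6, column 1: row 6 has {3, 4} and column 1 has {1, 7, 6, 2, 3, 4}, leaving only 5.
Row 6, column 5: row 6 has {5, 3, 4} and column 5 has {1, 5, 7, 6, 3, 4}, leaving only 2.
Row 6, column 6: row 6 has {5, 2, 3, 4} and column 6 has {5, 7, 6, 2, 3, 4}, leaving only 1.
Row 6, column 4: row 6 has {1, 5, 2, 3, 4} and column 4 has {5, 7, 2, 3, 4}, leaving only 6.
Row 6, column 7: row 6 has {1, 5, 6, 2, 3, 4} and column 7 has {1, 5, 2, 3, 4}, leaving only 7.
Row 7 already has {5, 2, 3, 4} and column 7 already has {1, 5, 7, 2, 3, 4}, so row 7, column 7 must be 6.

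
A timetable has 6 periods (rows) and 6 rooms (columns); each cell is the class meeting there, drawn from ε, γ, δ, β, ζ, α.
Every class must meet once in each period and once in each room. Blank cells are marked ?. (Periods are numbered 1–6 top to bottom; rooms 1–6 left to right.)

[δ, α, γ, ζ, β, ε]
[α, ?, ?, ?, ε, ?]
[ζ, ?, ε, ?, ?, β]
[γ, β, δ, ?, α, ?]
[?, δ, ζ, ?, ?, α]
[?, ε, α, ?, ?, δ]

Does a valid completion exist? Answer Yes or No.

No period or room among the givens repeats a symbol, and propagating forced cells runs into no contradiction.
One valid completion exists (for instance, δ α γ ζ β ε / α ζ β δ ε γ / ζ γ ε α δ β / γ β δ ε α ζ / ε δ ζ β γ α / β ε α γ ζ δ).

Yes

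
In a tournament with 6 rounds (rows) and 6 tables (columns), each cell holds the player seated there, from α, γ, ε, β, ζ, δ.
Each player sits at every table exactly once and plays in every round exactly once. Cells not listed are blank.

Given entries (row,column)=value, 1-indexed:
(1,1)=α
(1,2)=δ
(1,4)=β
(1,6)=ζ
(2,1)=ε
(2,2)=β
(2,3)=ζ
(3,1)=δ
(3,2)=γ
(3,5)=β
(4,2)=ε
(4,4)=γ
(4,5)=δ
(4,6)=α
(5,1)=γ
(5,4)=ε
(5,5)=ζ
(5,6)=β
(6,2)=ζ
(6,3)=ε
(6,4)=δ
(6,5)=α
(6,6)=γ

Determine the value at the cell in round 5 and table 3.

δ

Round 1, table 3: round 1 has {α, β, ζ, δ} and table 3 has {ε, ζ}, leaving only γ.
Round 1, table 5: round 1 has {α, γ, β, ζ, δ} and table 5 has {α, β, ζ, δ}, leaving only ε.
Round 2, table 4: round 2 has {ε, β, ζ} and table 4 has {γ, ε, β, δ}, leaving only α.
Round 2, table 5: round 2 has {α, ε, β, ζ} and table 5 has {α, ε, β, ζ, δ}, leaving only γ.
Round 2, table 6: round 2 has {α, γ, ε, β, ζ} and table 6 has {α, γ, β, ζ}, leaving only δ.
Round 3, table 3: round 3 has {γ, β, δ} and table 3 has {γ, ε, ζ}, leaving only α.
Round 5 already has {γ, ε, β, ζ} and table 3 already has {α, γ, ε, ζ}, so round 5, table 3 must be δ.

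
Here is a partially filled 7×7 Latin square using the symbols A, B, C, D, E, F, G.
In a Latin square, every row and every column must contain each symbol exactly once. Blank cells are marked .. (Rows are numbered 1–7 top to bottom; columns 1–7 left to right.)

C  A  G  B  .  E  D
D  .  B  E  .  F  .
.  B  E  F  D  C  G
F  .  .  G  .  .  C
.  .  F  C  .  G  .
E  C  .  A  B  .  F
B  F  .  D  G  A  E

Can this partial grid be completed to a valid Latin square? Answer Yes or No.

Row 1, column 5: row 1 has {A, B, C, D, E, G} and column 5 has {B, D, G}, so it must be F.
Row 2, column 2: row 2 has {B, D, E, F} and column 2 has {A, B, C, F}, so it must be G.
Row 2, column 7: row 2 has {B, D, E, F, G} and column 7 has {C, D, E, F, G}, so it must be A.
Row 2, column 5: row 2 has {A, B, D, E, F, G} and column 5 has {B, D, F, G}, so it must be C.
Row 3, column 1: row 3 has {B, C, D, E, F, G} and column 1 has {B, C, D, E, F}, so it must be A.
Now row 5, column 1: row 5 together with column 1 already contain {A, B, C, D, E, F, G} — every symbol — so nothing can go there. The grid has no valid completion.

No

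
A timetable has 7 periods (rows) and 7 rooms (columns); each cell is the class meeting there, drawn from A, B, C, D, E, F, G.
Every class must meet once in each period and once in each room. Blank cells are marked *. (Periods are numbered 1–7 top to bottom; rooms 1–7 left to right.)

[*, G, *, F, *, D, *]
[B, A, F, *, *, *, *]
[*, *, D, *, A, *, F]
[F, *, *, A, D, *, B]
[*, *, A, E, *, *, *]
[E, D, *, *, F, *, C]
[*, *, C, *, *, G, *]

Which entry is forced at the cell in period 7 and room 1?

A

Period 7, room 1 is narrowed to {A, D}.
If it were D, then period 6, room 3 would be left with no valid symbol.
So period 7, room 1 must be A.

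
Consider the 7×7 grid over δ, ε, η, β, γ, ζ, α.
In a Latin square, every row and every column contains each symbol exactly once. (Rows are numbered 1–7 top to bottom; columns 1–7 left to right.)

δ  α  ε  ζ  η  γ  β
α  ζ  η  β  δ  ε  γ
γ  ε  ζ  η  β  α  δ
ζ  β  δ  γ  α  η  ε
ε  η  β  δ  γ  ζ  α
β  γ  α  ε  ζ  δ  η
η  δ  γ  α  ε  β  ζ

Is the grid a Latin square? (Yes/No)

Yes

Each row is a permutation of the 7 symbols, and so is each column.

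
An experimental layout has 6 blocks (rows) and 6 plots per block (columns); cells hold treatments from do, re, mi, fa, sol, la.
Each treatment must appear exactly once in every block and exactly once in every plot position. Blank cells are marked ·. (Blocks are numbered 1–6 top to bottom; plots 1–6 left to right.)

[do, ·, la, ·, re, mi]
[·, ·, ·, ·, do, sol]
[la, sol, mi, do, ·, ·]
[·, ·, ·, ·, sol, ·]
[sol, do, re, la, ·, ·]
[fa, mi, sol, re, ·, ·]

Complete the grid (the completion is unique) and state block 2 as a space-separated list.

re la fa mi do sol

Block 2, plot 3: block 2 has {do, sol} and plot 3 has {re, mi, sol, la}, leaving only fa.
Block 2, plot 4: block 2 has {do, fa, sol} and plot 4 has {do, re, la}, leaving only mi.
Block 2, plot 1: block 2 has {do, mi, fa, sol} and plot 1 has {do, fa, sol, la}, leaving only re.
Block 2, plot 2: block 2 has {do, re, mi, fa, sol} and plot 2 has {do, mi, sol}, leaving only la.
So block 2 reads: re la fa mi do sol.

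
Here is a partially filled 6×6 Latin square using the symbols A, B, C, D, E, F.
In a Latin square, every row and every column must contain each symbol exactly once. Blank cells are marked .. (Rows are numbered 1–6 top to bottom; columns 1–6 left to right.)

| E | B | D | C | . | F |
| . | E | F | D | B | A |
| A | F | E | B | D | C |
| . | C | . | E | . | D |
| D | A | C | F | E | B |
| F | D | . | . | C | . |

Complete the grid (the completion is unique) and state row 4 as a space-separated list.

Row 4, column 1: row 4 has {C, D, E} and column 1 has {A, D, E, F}, leaving only B.
Row 4, column 3: row 4 has {B, C, D, E} and column 3 has {C, D, E, F}, leaving only A.
Row 4, column 5: row 4 has {A, B, C, D, E} and column 5 has {B, C, D, E}, leaving only F.
So row 4 reads: B C A E F D.

B C A E F D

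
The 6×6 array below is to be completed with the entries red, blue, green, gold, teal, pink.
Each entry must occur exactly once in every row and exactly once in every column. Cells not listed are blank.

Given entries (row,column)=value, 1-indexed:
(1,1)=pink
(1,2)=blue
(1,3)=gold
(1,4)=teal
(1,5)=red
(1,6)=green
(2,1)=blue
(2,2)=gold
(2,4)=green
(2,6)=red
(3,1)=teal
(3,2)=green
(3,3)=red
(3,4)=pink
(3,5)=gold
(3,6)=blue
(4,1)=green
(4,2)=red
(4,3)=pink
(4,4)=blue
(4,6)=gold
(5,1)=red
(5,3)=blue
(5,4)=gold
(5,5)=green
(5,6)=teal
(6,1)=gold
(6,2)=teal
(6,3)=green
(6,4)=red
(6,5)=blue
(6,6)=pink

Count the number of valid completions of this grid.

1

Row 2, column 3: eliminating its row and column leaves {teal}.
Row 2, column 5: eliminating its row and column leaves {teal, pink}.
Row 4, column 5: eliminating its row and column leaves {teal}.
Row 5, column 2: eliminating its row and column leaves {pink}.
Only one assignment across all blanks avoids any row or column repeat, giving 1 completion.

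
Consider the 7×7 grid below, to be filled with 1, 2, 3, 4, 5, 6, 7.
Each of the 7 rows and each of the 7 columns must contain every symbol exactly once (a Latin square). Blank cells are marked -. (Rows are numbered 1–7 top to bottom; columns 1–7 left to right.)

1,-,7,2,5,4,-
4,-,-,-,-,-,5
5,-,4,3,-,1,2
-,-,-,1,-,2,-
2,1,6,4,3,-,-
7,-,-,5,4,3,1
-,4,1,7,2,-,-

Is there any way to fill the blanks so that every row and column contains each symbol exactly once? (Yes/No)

No

Row 2, column 4: row 2 has {4, 5} and column 4 has {1, 2, 3, 4, 5, 7}, so it must be 6.
Row 2, column 6: row 2 has {4, 5, 6} and column 6 has {1, 2, 3, 4}, so it must be 7.
Row 2, column 5: row 2 has {4, 5, 6, 7} and column 5 has {2, 3, 4, 5}, so it must be 1.
Row 5, column 6: row 5 has {1, 2, 3, 4, 6} and column 6 has {1, 2, 3, 4, 7}, so it must be 5.
Row 5, column 7: row 5 has {1, 2, 3, 4, 5, 6} and column 7 has {1, 2, 5}, so it must be 7.
Row 6, column 3: row 6 has {1, 3, 4, 5, 7} and column 3 has {1, 4, 6, 7}, so it must be 2.
Row 2, column 3: row 2 has {1, 4, 5, 6, 7} and column 3 has {1, 2, 4, 6, 7}, so it must be 3.
Row 2, column 2: row 2 has {1, 3, 4, 5, 6, 7} and column 2 has {1, 4}, so it must be 2.
Row 4, column 3: row 4 has {1, 2} and column 3 has {1, 2, 3, 4, 6, 7}, so it must be 5.
Row 6, column 2: row 6 has {1, 2, 3, 4, 5, 7} and column 2 has {1, 2, 4}, so it must be 6.
Row 1, column 2: row 1 has {1, 2, 4, 5, 7} and column 2 has {1, 2, 4, 6}, so it must be 3.
Row 1, column 7: row 1 has {1, 2, 3, 4, 5, 7} and column 7 has {1, 2, 5, 7}, so it must be 6.
Row 3, column 2: row 3 has {1, 2, 3, 4, 5} and column 2 has {1, 2, 3, 4, 6}, so it must be 7.
Now row 4, column 2: row 4 together with column 2 already contain {1, 2, 3, 4, 5, 6, 7} — every symbol — so nothing can go there. The grid has no valid completion.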